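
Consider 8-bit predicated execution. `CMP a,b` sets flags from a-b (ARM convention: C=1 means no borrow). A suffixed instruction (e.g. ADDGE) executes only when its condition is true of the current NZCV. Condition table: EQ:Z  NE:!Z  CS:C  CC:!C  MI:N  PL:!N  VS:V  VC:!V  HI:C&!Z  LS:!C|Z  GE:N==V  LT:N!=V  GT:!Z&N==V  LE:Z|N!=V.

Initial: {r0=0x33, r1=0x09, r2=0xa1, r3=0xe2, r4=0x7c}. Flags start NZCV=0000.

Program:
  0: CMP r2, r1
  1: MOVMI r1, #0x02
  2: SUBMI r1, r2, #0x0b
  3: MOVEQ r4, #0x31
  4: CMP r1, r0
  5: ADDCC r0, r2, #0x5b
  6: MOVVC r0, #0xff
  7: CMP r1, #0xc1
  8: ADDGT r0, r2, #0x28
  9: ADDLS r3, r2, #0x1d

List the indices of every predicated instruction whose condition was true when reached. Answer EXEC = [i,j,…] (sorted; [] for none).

0: ✓ CMP  NZCV=1010
1: ✓ MOVMI  r1←0x02
2: ✓ SUBMI  r1←0x96
3: · MOVEQ
4: ✓ CMP  NZCV=0011
5: · ADDCC
6: · MOVVC
7: ✓ CMP  NZCV=1000
8: · ADDGT
9: ✓ ADDLS  r3←0xbe

EXEC = [1,2,9]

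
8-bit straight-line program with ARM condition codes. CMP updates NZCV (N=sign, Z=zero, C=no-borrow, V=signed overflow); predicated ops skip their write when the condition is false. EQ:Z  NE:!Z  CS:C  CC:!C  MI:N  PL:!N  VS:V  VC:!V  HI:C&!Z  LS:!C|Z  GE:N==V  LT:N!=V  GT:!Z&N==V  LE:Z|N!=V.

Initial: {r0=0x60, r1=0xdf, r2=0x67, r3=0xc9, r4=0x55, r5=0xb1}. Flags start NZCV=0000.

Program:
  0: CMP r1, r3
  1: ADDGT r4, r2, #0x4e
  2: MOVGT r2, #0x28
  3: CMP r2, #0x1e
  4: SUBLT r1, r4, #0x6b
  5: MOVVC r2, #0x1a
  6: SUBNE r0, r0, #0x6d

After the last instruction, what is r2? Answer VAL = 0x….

0: ✓ CMP  NZCV=0010
1: ✓ ADDGT  r4←0xb5
2: ✓ MOVGT  r2←0x28
3: ✓ CMP  NZCV=0010
4: · SUBLT
5: ✓ MOVVC  r2←0x1a
6: ✓ SUBNE  r0←0xf3

VAL = 0x1a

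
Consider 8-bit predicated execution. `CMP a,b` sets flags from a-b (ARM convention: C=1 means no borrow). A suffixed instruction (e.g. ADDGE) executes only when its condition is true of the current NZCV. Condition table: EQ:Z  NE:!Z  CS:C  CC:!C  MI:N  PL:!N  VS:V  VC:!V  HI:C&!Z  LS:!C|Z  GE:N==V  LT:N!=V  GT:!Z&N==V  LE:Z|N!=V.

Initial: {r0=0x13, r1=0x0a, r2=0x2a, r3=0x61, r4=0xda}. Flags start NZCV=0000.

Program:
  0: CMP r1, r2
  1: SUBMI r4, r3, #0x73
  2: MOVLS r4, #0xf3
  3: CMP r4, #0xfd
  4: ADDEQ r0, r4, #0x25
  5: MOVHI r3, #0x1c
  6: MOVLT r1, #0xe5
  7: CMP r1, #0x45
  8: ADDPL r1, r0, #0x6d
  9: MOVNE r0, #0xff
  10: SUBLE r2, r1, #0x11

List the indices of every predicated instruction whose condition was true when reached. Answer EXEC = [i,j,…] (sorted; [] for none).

EXEC = [1,2,6,9,10]

0: ✓ CMP  NZCV=1000
1: ✓ SUBMI  r4←0xee
2: ✓ MOVLS  r4←0xf3
3: ✓ CMP  NZCV=1000
4: · ADDEQ
5: · MOVHI
6: ✓ MOVLT  r1←0xe5
7: ✓ CMP  NZCV=1010
8: · ADDPL
9: ✓ MOVNE  r0←0xff
10: ✓ SUBLE  r2←0xd4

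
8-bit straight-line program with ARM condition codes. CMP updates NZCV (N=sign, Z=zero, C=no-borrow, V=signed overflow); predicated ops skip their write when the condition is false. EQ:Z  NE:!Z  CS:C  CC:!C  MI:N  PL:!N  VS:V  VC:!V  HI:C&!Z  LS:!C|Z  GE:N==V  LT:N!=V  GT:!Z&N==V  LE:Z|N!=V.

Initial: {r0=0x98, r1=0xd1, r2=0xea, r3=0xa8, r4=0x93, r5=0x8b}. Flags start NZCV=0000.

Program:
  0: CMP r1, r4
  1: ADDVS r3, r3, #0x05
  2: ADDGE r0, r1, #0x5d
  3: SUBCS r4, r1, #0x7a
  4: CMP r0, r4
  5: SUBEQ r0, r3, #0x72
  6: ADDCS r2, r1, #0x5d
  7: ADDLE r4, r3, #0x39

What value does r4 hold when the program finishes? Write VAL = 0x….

VAL = 0xe1

0: ✓ CMP  NZCV=0010
1: · ADDVS
2: ✓ ADDGE  r0←0x2e
3: ✓ SUBCS  r4←0x57
4: ✓ CMP  NZCV=1000
5: · SUBEQ
6: · ADDCS
7: ✓ ADDLE  r4←0xe1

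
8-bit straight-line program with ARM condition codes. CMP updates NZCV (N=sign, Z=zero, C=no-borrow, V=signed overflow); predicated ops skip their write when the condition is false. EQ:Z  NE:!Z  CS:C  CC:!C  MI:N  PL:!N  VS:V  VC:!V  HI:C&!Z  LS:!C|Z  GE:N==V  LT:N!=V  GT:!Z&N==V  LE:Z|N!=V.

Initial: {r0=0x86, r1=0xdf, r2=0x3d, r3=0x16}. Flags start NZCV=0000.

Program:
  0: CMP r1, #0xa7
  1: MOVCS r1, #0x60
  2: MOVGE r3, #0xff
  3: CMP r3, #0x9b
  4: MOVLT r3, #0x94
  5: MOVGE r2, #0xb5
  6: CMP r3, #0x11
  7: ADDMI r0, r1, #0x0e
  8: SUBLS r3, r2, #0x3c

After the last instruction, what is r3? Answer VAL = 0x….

[0] flags=0010 → (cmp)
[1] flags=0010 CS?T → r1=0x60
[2] flags=0010 GE?T → r3=0xff
[3] flags=0010 → (cmp)
[4] flags=0010 LT?F → skip
[5] flags=0010 GE?T → r2=0xb5
[6] flags=1010 → (cmp)
[7] flags=1010 MI?T → r0=0x6e
[8] flags=1010 LS?F → skip

VAL = 0xff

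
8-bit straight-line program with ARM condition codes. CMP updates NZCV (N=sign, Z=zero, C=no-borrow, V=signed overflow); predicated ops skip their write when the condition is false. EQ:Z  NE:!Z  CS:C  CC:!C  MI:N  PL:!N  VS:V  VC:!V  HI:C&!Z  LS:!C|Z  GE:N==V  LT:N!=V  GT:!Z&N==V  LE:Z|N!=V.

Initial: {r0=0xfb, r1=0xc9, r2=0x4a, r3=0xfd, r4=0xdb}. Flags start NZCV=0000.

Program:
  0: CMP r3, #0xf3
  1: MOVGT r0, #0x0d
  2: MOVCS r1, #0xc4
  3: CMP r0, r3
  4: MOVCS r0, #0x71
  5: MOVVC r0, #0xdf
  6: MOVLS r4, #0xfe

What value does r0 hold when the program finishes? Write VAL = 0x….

VAL = 0xdf

0: ✓ CMP  NZCV=0010
1: ✓ MOVGT  r0←0x0d
2: ✓ MOVCS  r1←0xc4
3: ✓ CMP  NZCV=0000
4: · MOVCS
5: ✓ MOVVC  r0←0xdf
6: ✓ MOVLS  r4←0xfe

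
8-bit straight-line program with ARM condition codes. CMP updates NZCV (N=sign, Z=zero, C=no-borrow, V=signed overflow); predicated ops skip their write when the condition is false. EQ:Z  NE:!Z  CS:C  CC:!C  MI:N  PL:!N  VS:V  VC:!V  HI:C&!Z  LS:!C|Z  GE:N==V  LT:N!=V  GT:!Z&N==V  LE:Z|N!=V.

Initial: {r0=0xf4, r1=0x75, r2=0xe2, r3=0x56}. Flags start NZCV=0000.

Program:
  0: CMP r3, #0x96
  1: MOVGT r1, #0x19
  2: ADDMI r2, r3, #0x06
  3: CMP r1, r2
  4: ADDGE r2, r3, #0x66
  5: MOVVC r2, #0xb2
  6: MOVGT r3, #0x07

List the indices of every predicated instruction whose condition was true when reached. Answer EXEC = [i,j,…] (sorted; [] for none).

0: ✓ CMP  NZCV=1001
1: ✓ MOVGT  r1←0x19
2: ✓ ADDMI  r2←0x5c
3: ✓ CMP  NZCV=1000
4: · ADDGE
5: ✓ MOVVC  r2←0xb2
6: · MOVGT

EXEC = [1,2,5]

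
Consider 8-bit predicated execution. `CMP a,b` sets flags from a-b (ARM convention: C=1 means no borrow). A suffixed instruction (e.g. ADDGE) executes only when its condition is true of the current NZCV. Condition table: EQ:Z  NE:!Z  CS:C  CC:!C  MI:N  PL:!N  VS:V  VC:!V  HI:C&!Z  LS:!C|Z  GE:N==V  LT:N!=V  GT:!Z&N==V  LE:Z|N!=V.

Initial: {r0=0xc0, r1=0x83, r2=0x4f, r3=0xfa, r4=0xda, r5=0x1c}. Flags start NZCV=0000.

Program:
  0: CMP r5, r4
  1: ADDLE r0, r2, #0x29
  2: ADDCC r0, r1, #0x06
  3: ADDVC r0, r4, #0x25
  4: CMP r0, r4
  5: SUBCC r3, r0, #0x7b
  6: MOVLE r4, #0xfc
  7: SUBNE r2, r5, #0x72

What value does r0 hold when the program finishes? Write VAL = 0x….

VAL = 0xff

0: ✓ CMP  NZCV=0000
1: · ADDLE
2: ✓ ADDCC  r0←0x89
3: ✓ ADDVC  r0←0xff
4: ✓ CMP  NZCV=0010
5: · SUBCC
6: · MOVLE
7: ✓ SUBNE  r2←0xaa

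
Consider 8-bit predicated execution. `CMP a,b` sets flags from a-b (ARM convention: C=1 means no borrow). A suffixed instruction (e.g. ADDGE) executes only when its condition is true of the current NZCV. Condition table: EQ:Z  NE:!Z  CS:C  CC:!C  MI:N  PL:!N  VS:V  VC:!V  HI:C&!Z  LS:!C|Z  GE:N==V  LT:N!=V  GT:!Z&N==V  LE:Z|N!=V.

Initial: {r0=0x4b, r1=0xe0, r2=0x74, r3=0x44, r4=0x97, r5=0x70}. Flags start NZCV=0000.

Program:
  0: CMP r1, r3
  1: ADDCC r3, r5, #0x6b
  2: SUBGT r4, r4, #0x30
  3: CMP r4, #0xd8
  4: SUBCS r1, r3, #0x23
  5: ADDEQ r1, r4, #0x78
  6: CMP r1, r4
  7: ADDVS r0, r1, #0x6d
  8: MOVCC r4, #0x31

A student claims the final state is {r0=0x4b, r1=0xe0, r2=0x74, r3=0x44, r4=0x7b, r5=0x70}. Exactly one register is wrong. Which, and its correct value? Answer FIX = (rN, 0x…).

[0] flags=1010 → (cmp)
[1] flags=1010 CC?F → skip
[2] flags=1010 GT?F → skip
[3] flags=1000 → (cmp)
[4] flags=1000 CS?F → skip
[5] flags=1000 EQ?F → skip
[6] flags=0010 → (cmp)
[7] flags=0010 VS?F → skip
[8] flags=0010 CC?F → skip

FIX = (r4, 0x97)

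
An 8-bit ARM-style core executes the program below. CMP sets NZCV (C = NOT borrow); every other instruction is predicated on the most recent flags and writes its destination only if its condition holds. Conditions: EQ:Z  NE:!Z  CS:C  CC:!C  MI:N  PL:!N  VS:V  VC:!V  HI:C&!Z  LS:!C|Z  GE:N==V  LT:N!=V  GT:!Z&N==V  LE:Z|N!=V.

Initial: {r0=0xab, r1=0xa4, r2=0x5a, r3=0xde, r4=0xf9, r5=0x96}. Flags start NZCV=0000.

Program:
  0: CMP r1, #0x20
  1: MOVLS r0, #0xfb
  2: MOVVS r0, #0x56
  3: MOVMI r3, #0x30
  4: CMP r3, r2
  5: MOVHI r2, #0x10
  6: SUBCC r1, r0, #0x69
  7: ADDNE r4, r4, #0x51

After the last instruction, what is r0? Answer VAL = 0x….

[0] flags=1010 → (cmp)
[1] flags=1010 LS?F → skip
[2] flags=1010 VS?F → skip
[3] flags=1010 MI?T → r3=0x30
[4] flags=1000 → (cmp)
[5] flags=1000 HI?F → skip
[6] flags=1000 CC?T → r1=0x42
[7] flags=1000 NE?T → r4=0x4a

VAL = 0xab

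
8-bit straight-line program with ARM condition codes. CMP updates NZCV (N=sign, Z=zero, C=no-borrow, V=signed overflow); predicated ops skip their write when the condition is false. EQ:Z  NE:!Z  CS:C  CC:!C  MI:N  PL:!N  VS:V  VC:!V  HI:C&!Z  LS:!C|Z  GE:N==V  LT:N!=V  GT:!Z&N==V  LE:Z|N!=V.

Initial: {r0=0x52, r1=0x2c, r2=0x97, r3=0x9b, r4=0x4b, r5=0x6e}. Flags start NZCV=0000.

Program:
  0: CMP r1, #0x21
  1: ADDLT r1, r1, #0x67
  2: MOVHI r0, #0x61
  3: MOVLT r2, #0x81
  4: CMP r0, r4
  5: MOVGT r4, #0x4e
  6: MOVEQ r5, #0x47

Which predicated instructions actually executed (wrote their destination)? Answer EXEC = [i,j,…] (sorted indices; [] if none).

EXEC = [2,5]

[0] flags=0010 → (cmp)
[1] flags=0010 LT?F → skip
[2] flags=0010 HI?T → r0=0x61
[3] flags=0010 LT?F → skip
[4] flags=0010 → (cmp)
[5] flags=0010 GT?T → r4=0x4e
[6] flags=0010 EQ?F → skip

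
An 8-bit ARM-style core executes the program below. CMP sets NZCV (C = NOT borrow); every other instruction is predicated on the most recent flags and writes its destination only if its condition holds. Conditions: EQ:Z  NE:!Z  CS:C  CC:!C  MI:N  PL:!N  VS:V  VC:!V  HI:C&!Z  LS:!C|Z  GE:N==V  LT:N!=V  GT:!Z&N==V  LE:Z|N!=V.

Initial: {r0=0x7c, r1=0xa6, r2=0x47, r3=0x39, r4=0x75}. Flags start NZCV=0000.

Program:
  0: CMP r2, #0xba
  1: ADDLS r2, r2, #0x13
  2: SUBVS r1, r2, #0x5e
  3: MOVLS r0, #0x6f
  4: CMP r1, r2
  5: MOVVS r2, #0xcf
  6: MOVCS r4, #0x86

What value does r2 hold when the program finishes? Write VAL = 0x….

VAL = 0x5a

0: ✓ CMP  NZCV=1001
1: ✓ ADDLS  r2←0x5a
2: ✓ SUBVS  r1←0xfc
3: ✓ MOVLS  r0←0x6f
4: ✓ CMP  NZCV=1010
5: · MOVVS
6: ✓ MOVCS  r4←0x86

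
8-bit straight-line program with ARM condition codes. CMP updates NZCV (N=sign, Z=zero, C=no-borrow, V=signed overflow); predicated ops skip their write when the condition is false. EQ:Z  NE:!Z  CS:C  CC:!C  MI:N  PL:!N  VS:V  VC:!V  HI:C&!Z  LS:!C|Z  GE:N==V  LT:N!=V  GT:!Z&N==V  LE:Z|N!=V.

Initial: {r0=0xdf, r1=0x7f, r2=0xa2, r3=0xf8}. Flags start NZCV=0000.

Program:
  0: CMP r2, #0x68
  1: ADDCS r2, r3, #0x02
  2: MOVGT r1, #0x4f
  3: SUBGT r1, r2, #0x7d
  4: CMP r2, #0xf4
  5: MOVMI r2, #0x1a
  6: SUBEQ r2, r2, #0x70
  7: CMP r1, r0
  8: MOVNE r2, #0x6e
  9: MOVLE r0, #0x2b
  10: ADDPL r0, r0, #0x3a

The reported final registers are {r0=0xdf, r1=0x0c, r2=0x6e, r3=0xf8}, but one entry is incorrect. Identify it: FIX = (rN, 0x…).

FIX = (r1, 0x7f)

[0] flags=0011 → (cmp)
[1] flags=0011 CS?T → r2=0xfa
[2] flags=0011 GT?F → skip
[3] flags=0011 GT?F → skip
[4] flags=0010 → (cmp)
[5] flags=0010 MI?F → skip
[6] flags=0010 EQ?F → skip
[7] flags=1001 → (cmp)
[8] flags=1001 NE?T → r2=0x6e
[9] flags=1001 LE?F → skip
[10] flags=1001 PL?F → skip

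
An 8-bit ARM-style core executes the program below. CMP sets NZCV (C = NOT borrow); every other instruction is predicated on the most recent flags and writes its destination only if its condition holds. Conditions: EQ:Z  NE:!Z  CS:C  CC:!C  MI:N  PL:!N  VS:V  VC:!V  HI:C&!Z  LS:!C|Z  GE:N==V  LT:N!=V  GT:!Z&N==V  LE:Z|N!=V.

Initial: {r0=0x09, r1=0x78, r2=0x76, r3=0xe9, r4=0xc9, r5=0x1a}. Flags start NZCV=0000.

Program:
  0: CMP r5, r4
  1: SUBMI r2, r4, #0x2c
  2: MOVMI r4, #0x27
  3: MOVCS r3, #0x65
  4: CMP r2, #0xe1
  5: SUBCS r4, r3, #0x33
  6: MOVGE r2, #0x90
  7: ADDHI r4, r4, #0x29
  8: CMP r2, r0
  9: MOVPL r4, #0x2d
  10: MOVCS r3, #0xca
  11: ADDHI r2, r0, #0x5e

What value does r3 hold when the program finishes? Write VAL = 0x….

VAL = 0xca

0: ✓ CMP  NZCV=0000
1: · SUBMI
2: · MOVMI
3: · MOVCS
4: ✓ CMP  NZCV=1001
5: · SUBCS
6: ✓ MOVGE  r2←0x90
7: · ADDHI
8: ✓ CMP  NZCV=1010
9: · MOVPL
10: ✓ MOVCS  r3←0xca
11: ✓ ADDHI  r2←0x67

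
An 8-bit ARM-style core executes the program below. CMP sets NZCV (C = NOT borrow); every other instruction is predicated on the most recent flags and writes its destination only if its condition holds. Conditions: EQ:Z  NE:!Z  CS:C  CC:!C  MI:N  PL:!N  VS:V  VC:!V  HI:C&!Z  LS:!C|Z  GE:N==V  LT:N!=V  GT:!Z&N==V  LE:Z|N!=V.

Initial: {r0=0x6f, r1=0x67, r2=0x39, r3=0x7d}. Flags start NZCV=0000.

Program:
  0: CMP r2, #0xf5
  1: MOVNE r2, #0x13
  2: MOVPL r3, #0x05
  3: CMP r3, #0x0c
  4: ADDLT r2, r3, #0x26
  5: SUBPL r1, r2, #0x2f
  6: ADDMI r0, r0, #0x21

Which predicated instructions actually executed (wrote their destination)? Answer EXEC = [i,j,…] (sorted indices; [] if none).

EXEC = [1,2,4,6]

0: ✓ CMP  NZCV=0000
1: ✓ MOVNE  r2←0x13
2: ✓ MOVPL  r3←0x05
3: ✓ CMP  NZCV=1000
4: ✓ ADDLT  r2←0x2b
5: · SUBPL
6: ✓ ADDMI  r0←0x90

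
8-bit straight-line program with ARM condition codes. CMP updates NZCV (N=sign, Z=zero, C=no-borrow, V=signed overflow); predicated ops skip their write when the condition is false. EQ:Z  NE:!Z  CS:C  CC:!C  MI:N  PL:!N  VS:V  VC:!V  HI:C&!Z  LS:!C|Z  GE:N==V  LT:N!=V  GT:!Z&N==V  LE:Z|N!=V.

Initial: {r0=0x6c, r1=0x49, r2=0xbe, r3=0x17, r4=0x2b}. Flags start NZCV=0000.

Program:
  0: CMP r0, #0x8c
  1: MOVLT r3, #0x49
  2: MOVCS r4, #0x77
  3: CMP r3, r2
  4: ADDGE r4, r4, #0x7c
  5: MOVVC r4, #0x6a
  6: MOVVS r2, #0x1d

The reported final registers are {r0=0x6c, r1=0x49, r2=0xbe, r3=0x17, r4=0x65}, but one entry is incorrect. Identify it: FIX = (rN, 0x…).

0: ✓ CMP  NZCV=1001
1: · MOVLT
2: · MOVCS
3: ✓ CMP  NZCV=0000
4: ✓ ADDGE  r4←0xa7
5: ✓ MOVVC  r4←0x6a
6: · MOVVS

FIX = (r4, 0x6a)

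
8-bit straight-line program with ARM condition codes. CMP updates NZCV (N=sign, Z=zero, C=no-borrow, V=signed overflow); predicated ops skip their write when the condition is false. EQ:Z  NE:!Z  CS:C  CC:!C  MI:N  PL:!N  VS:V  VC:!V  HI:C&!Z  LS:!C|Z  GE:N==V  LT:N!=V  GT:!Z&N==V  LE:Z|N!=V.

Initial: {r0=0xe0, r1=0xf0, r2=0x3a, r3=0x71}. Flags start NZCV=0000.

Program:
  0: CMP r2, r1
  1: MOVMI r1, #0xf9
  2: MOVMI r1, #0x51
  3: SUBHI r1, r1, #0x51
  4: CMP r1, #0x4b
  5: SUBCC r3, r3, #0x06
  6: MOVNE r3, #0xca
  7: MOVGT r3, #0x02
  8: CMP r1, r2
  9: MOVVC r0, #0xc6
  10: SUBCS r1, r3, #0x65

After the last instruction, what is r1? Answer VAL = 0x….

VAL = 0x65

[0] flags=0000 → (cmp)
[1] flags=0000 MI?F → skip
[2] flags=0000 MI?F → skip
[3] flags=0000 HI?F → skip
[4] flags=1010 → (cmp)
[5] flags=1010 CC?F → skip
[6] flags=1010 NE?T → r3=0xca
[7] flags=1010 GT?F → skip
[8] flags=1010 → (cmp)
[9] flags=1010 VC?T → r0=0xc6
[10] flags=1010 CS?T → r1=0x65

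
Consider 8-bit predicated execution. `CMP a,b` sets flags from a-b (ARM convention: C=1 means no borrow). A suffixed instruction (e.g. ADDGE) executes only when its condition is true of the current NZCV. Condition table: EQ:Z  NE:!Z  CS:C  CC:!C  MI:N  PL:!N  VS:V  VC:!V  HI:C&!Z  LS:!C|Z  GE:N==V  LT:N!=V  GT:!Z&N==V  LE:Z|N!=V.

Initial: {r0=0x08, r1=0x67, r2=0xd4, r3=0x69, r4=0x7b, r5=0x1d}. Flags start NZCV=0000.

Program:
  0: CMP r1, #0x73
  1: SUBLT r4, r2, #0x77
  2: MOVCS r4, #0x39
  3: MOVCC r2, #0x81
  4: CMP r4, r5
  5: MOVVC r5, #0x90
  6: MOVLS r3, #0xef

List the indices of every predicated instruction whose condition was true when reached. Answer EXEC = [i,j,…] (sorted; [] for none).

[0] flags=1000 → (cmp)
[1] flags=1000 LT?T → r4=0x5d
[2] flags=1000 CS?F → skip
[3] flags=1000 CC?T → r2=0x81
[4] flags=0010 → (cmp)
[5] flags=0010 VC?T → r5=0x90
[6] flags=0010 LS?F → skip

EXEC = [1,3,5]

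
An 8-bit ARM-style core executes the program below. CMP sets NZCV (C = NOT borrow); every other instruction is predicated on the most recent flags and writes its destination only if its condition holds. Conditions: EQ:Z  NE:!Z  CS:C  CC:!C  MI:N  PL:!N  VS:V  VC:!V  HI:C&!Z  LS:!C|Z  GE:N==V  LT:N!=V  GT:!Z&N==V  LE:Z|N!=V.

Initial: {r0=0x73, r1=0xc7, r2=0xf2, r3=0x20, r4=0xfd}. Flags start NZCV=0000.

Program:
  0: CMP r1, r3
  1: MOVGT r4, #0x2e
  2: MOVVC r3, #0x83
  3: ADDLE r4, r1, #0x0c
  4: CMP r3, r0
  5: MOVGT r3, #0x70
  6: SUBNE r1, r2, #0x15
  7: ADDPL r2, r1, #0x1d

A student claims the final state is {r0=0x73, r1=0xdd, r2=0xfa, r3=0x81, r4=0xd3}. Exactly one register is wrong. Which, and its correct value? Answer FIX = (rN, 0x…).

0: ✓ CMP  NZCV=1010
1: · MOVGT
2: ✓ MOVVC  r3←0x83
3: ✓ ADDLE  r4←0xd3
4: ✓ CMP  NZCV=0011
5: · MOVGT
6: ✓ SUBNE  r1←0xdd
7: ✓ ADDPL  r2←0xfa

FIX = (r3, 0x83)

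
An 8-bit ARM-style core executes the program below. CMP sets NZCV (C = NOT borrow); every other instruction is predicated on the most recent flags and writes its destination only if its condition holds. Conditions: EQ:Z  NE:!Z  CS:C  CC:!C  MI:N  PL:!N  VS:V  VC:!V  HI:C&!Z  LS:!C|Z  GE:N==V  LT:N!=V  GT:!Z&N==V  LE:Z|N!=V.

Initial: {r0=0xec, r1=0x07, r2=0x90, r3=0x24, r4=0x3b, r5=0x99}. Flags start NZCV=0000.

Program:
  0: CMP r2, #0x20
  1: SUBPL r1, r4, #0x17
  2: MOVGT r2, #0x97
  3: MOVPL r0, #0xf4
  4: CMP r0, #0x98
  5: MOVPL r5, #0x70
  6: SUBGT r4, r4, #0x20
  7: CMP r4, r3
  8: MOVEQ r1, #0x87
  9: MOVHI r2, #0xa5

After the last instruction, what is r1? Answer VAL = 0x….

VAL = 0x24

[0] flags=0011 → (cmp)
[1] flags=0011 PL?T → r1=0x24
[2] flags=0011 GT?F → skip
[3] flags=0011 PL?T → r0=0xf4
[4] flags=0010 → (cmp)
[5] flags=0010 PL?T → r5=0x70
[6] flags=0010 GT?T → r4=0x1b
[7] flags=1000 → (cmp)
[8] flags=1000 EQ?F → skip
[9] flags=1000 HI?F → skip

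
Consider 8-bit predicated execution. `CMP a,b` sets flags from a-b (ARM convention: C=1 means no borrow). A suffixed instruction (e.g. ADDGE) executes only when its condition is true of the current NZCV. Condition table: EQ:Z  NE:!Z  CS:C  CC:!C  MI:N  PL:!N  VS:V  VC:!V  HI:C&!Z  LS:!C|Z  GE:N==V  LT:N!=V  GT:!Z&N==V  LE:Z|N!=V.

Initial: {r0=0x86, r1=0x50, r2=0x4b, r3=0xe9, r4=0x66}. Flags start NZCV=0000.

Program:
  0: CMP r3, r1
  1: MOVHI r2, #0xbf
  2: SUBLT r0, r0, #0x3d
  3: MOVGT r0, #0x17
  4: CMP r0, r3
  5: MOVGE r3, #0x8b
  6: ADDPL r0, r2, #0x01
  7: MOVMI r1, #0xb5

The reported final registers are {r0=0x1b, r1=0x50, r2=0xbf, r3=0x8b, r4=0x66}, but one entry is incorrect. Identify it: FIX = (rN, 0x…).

0: ✓ CMP  NZCV=1010
1: ✓ MOVHI  r2←0xbf
2: ✓ SUBLT  r0←0x49
3: · MOVGT
4: ✓ CMP  NZCV=0000
5: ✓ MOVGE  r3←0x8b
6: ✓ ADDPL  r0←0xc0
7: · MOVMI

FIX = (r0, 0xc0)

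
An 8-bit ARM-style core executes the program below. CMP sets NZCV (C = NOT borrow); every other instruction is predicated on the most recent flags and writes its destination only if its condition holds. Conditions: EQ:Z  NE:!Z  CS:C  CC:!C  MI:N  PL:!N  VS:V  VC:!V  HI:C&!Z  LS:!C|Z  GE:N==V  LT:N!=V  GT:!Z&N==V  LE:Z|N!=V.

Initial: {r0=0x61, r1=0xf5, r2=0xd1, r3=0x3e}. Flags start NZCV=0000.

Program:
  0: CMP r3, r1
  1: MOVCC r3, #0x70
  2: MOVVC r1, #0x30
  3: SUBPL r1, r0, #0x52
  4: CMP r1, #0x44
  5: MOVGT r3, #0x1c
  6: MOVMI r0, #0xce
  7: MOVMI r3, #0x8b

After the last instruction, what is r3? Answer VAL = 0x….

[0] flags=0000 → (cmp)
[1] flags=0000 CC?T → r3=0x70
[2] flags=0000 VC?T → r1=0x30
[3] flags=0000 PL?T → r1=0x0f
[4] flags=1000 → (cmp)
[5] flags=1000 GT?F → skip
[6] flags=1000 MI?T → r0=0xce
[7] flags=1000 MI?T → r3=0x8b

VAL = 0x8b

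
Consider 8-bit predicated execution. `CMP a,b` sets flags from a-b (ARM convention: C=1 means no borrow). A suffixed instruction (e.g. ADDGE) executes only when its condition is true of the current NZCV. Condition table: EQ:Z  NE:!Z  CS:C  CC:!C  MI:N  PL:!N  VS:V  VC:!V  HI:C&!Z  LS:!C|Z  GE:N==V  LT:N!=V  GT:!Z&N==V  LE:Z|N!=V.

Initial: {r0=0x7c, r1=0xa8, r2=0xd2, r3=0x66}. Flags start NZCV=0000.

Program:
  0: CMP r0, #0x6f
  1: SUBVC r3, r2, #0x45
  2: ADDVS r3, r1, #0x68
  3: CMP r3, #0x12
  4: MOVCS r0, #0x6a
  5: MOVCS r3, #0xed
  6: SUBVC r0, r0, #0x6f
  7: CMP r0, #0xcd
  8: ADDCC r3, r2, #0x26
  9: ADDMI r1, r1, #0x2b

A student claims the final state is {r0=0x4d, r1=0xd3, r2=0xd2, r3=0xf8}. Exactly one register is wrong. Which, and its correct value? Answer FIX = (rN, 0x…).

FIX = (r0, 0x6a)

[0] flags=0010 → (cmp)
[1] flags=0010 VC?T → r3=0x8d
[2] flags=0010 VS?F → skip
[3] flags=0011 → (cmp)
[4] flags=0011 CS?T → r0=0x6a
[5] flags=0011 CS?T → r3=0xed
[6] flags=0011 VC?F → skip
[7] flags=1001 → (cmp)
[8] flags=1001 CC?T → r3=0xf8
[9] flags=1001 MI?T → r1=0xd3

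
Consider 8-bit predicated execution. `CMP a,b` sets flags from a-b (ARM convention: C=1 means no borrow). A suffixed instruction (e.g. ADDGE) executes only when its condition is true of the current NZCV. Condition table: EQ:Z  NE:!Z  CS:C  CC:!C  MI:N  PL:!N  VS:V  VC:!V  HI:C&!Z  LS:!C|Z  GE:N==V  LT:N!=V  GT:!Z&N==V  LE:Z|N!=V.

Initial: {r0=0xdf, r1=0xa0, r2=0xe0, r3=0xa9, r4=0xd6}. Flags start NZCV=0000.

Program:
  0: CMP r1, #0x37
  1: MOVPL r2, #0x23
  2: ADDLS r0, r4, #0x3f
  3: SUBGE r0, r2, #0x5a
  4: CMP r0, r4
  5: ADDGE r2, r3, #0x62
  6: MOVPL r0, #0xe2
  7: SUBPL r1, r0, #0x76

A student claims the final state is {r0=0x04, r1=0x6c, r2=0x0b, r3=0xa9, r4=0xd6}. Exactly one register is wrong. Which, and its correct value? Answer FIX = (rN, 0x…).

[0] flags=0011 → (cmp)
[1] flags=0011 PL?T → r2=0x23
[2] flags=0011 LS?F → skip
[3] flags=0011 GE?F → skip
[4] flags=0010 → (cmp)
[5] flags=0010 GE?T → r2=0x0b
[6] flags=0010 PL?T → r0=0xe2
[7] flags=0010 PL?T → r1=0x6c

FIX = (r0, 0xe2)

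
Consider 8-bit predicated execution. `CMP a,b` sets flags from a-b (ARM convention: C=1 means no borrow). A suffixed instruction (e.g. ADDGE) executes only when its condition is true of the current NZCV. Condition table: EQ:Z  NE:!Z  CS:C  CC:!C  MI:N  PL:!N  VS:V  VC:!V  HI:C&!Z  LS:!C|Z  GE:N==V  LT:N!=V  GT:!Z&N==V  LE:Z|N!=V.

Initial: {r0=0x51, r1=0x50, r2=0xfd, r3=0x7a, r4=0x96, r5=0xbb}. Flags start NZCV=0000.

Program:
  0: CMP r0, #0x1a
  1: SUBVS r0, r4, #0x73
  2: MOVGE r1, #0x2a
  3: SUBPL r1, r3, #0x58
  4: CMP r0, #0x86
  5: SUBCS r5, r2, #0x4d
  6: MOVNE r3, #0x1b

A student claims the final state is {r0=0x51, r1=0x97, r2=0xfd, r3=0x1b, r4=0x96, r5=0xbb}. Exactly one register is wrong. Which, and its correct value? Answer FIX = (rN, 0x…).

[0] flags=0010 → (cmp)
[1] flags=0010 VS?F → skip
[2] flags=0010 GE?T → r1=0x2a
[3] flags=0010 PL?T → r1=0x22
[4] flags=1001 → (cmp)
[5] flags=1001 CS?F → skip
[6] flags=1001 NE?T → r3=0x1b

FIX = (r1, 0x22)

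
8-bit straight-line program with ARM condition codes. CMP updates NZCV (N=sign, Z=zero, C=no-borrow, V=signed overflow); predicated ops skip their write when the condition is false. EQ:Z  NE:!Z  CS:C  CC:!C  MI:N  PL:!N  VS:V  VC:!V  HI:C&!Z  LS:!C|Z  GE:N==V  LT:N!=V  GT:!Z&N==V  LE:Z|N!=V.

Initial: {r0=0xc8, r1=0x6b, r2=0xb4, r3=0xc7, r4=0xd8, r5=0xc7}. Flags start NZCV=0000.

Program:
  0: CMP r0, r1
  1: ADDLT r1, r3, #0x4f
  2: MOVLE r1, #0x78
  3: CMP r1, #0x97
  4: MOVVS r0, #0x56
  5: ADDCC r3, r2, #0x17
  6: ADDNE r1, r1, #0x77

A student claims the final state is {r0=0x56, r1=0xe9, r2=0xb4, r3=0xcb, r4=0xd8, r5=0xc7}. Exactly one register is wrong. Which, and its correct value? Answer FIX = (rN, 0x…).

FIX = (r1, 0xef)

[0] flags=0011 → (cmp)
[1] flags=0011 LT?T → r1=0x16
[2] flags=0011 LE?T → r1=0x78
[3] flags=1001 → (cmp)
[4] flags=1001 VS?T → r0=0x56
[5] flags=1001 CC?T → r3=0xcb
[6] flags=1001 NE?T → r1=0xef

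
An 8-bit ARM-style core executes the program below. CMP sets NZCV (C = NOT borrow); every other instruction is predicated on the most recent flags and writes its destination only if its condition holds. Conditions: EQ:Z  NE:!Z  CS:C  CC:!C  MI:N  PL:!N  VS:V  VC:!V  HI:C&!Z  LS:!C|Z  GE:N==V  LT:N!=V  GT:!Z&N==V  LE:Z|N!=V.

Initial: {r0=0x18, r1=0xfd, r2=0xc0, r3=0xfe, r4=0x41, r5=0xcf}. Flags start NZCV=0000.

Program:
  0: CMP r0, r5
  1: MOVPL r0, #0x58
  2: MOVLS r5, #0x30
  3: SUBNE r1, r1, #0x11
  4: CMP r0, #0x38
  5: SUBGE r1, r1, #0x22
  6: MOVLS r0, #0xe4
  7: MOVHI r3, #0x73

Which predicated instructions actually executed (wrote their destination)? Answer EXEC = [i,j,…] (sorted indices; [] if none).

0: ✓ CMP  NZCV=0000
1: ✓ MOVPL  r0←0x58
2: ✓ MOVLS  r5←0x30
3: ✓ SUBNE  r1←0xec
4: ✓ CMP  NZCV=0010
5: ✓ SUBGE  r1←0xca
6: · MOVLS
7: ✓ MOVHI  r3←0x73

EXEC = [1,2,3,5,7]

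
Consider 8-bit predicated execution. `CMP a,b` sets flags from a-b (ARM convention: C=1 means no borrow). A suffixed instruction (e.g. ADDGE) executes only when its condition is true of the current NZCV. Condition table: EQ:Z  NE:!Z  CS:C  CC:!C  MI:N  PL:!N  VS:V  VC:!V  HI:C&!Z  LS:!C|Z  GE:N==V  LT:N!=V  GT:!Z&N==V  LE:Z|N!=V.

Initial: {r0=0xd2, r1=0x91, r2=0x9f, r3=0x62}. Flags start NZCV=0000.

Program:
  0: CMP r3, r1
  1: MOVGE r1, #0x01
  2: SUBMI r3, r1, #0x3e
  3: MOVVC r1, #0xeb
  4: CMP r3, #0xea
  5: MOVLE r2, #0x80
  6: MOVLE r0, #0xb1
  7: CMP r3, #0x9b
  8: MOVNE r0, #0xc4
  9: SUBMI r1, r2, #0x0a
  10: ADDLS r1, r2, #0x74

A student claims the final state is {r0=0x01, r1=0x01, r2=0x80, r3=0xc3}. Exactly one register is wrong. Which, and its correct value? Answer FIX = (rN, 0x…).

FIX = (r0, 0xc4)

0: ✓ CMP  NZCV=1001
1: ✓ MOVGE  r1←0x01
2: ✓ SUBMI  r3←0xc3
3: · MOVVC
4: ✓ CMP  NZCV=1000
5: ✓ MOVLE  r2←0x80
6: ✓ MOVLE  r0←0xb1
7: ✓ CMP  NZCV=0010
8: ✓ MOVNE  r0←0xc4
9: · SUBMI
10: · ADDLS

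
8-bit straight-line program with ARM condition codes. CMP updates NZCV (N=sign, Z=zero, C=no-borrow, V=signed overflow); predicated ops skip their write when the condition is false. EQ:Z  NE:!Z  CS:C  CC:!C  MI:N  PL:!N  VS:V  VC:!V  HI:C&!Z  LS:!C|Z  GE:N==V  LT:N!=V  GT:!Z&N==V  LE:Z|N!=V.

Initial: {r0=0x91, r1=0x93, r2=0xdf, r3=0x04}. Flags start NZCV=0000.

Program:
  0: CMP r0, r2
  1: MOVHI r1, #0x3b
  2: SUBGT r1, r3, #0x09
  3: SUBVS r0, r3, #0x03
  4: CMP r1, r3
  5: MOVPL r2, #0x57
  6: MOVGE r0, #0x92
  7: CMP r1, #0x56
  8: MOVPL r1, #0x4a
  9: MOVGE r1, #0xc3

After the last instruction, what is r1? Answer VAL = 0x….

[0] flags=1000 → (cmp)
[1] flags=1000 HI?F → skip
[2] flags=1000 GT?F → skip
[3] flags=1000 VS?F → skip
[4] flags=1010 → (cmp)
[5] flags=1010 PL?F → skip
[6] flags=1010 GE?F → skip
[7] flags=0011 → (cmp)
[8] flags=0011 PL?T → r1=0x4a
[9] flags=0011 GE?F → skip

VAL = 0x4a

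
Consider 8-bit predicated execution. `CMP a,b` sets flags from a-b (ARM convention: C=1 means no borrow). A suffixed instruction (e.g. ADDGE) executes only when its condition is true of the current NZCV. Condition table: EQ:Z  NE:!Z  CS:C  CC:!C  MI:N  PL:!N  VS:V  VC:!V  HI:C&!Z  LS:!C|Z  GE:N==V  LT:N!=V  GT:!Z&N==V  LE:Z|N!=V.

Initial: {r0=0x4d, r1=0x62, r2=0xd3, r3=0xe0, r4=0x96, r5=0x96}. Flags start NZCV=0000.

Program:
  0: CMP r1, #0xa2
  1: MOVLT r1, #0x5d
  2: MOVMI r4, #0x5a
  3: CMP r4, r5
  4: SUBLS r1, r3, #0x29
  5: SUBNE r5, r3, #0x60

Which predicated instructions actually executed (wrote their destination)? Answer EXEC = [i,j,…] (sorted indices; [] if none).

EXEC = [2,4,5]

[0] flags=1001 → (cmp)
[1] flags=1001 LT?F → skip
[2] flags=1001 MI?T → r4=0x5a
[3] flags=1001 → (cmp)
[4] flags=1001 LS?T → r1=0xb7
[5] flags=1001 NE?T → r5=0x80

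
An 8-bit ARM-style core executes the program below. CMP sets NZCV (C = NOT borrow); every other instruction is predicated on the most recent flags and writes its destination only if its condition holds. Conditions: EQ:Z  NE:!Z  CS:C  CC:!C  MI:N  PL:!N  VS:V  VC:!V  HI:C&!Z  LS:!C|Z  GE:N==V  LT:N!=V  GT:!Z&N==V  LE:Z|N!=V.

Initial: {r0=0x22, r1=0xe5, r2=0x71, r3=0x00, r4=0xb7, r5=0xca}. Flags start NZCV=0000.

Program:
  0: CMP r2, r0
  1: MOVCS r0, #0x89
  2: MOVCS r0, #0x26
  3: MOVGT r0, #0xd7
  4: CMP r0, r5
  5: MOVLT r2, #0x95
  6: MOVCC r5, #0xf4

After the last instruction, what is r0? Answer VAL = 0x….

VAL = 0xd7

0: ✓ CMP  NZCV=0010
1: ✓ MOVCS  r0←0x89
2: ✓ MOVCS  r0←0x26
3: ✓ MOVGT  r0←0xd7
4: ✓ CMP  NZCV=0010
5: · MOVLT
6: · MOVCC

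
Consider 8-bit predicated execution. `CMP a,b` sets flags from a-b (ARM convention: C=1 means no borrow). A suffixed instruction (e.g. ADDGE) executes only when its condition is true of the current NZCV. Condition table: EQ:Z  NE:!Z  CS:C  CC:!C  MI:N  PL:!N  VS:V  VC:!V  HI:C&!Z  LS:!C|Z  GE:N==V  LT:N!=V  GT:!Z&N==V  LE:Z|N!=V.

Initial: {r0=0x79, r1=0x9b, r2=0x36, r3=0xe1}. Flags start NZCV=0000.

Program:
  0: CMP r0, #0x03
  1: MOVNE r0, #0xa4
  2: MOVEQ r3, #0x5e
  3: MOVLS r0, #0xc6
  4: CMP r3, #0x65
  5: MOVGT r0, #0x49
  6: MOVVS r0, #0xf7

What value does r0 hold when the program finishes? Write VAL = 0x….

[0] flags=0010 → (cmp)
[1] flags=0010 NE?T → r0=0xa4
[2] flags=0010 EQ?F → skip
[3] flags=0010 LS?F → skip
[4] flags=0011 → (cmp)
[5] flags=0011 GT?F → skip
[6] flags=0011 VS?T → r0=0xf7

VAL = 0xf7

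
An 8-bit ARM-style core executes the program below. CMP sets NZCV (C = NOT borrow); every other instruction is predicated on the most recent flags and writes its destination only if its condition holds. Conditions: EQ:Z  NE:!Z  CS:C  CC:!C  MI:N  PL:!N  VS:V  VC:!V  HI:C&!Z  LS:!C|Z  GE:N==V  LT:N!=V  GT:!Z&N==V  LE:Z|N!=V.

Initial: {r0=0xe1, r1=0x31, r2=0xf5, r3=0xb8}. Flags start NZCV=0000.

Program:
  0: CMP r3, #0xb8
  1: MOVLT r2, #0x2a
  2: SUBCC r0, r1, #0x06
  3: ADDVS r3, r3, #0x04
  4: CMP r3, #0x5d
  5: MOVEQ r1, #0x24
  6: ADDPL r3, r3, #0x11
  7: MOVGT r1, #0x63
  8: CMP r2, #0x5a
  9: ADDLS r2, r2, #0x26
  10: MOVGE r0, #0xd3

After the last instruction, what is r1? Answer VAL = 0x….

VAL = 0x31

0: ✓ CMP  NZCV=0110
1: · MOVLT
2: · SUBCC
3: · ADDVS
4: ✓ CMP  NZCV=0011
5: · MOVEQ
6: ✓ ADDPL  r3←0xc9
7: · MOVGT
8: ✓ CMP  NZCV=1010
9: · ADDLS
10: · MOVGE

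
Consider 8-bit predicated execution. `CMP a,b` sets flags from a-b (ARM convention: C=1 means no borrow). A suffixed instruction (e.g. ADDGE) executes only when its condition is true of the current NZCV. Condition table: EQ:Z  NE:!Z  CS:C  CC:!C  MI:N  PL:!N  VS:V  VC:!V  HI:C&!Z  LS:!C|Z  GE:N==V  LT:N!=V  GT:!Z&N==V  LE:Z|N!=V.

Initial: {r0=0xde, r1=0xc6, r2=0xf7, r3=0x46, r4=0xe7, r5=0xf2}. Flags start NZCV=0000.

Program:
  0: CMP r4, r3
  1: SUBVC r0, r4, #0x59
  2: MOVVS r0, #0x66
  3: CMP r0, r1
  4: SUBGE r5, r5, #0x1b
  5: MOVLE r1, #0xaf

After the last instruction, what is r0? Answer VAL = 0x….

VAL = 0x8e

[0] flags=1010 → (cmp)
[1] flags=1010 VC?T → r0=0x8e
[2] flags=1010 VS?F → skip
[3] flags=1000 → (cmp)
[4] flags=1000 GE?F → skip
[5] flags=1000 LE?T → r1=0xaf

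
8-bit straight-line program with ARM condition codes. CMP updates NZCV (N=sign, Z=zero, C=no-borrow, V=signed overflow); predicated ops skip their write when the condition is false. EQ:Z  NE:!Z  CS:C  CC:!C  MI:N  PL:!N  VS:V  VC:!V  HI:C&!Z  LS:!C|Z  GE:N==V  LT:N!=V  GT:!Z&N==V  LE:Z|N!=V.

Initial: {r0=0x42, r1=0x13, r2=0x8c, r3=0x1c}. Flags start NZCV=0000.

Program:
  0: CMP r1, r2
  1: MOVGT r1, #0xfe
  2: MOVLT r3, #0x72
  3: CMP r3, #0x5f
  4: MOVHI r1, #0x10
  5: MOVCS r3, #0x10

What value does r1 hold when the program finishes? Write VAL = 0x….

[0] flags=1001 → (cmp)
[1] flags=1001 GT?T → r1=0xfe
[2] flags=1001 LT?F → skip
[3] flags=1000 → (cmp)
[4] flags=1000 HI?F → skip
[5] flags=1000 CS?F → skip

VAL = 0xfe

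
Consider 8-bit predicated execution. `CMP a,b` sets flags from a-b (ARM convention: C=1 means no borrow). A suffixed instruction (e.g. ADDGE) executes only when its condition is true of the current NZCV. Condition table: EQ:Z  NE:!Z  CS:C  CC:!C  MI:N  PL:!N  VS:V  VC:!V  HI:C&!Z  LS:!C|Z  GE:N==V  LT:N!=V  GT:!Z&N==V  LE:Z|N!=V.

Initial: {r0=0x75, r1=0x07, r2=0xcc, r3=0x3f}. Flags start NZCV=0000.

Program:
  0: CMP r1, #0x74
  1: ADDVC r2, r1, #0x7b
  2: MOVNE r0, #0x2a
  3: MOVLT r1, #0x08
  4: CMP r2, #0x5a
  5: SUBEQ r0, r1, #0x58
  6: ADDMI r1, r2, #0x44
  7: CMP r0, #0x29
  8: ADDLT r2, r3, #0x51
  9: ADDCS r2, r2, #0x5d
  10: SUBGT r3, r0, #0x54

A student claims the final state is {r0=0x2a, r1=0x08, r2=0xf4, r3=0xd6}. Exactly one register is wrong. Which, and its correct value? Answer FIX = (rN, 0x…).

FIX = (r2, 0xdf)

[0] flags=1000 → (cmp)
[1] flags=1000 VC?T → r2=0x82
[2] flags=1000 NE?T → r0=0x2a
[3] flags=1000 LT?T → r1=0x08
[4] flags=0011 → (cmp)
[5] flags=0011 EQ?F → skip
[6] flags=0011 MI?F → skip
[7] flags=0010 → (cmp)
[8] flags=0010 LT?F → skip
[9] flags=0010 CS?T → r2=0xdf
[10] flags=0010 GT?T → r3=0xd6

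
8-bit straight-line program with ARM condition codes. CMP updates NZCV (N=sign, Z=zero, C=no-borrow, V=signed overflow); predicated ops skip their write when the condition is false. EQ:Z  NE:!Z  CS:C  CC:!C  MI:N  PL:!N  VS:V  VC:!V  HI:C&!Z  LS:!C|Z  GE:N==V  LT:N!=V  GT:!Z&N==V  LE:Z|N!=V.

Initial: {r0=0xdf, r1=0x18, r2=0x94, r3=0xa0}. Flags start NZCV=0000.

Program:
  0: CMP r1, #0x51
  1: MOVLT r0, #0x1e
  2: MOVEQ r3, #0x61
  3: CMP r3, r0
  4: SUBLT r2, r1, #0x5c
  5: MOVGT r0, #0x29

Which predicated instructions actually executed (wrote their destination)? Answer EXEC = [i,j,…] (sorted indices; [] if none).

EXEC = [1,4]

[0] flags=1000 → (cmp)
[1] flags=1000 LT?T → r0=0x1e
[2] flags=1000 EQ?F → skip
[3] flags=1010 → (cmp)
[4] flags=1010 LT?T → r2=0xbc
[5] flags=1010 GT?F → skip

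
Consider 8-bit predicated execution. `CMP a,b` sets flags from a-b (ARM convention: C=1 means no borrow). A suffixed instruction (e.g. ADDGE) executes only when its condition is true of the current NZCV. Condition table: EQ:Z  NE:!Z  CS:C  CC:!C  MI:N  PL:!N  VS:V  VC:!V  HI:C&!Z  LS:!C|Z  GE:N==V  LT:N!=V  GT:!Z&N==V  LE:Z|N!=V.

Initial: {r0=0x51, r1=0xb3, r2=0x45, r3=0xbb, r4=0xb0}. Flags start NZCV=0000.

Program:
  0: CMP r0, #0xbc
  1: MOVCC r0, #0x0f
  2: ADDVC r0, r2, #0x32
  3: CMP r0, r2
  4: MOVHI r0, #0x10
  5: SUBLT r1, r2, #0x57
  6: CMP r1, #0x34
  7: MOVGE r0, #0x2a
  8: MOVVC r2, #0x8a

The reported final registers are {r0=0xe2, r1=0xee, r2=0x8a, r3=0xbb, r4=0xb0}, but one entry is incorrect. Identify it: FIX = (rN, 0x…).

[0] flags=1001 → (cmp)
[1] flags=1001 CC?T → r0=0x0f
[2] flags=1001 VC?F → skip
[3] flags=1000 → (cmp)
[4] flags=1000 HI?F → skip
[5] flags=1000 LT?T → r1=0xee
[6] flags=1010 → (cmp)
[7] flags=1010 GE?F → skip
[8] flags=1010 VC?T → r2=0x8a

FIX = (r0, 0x0f)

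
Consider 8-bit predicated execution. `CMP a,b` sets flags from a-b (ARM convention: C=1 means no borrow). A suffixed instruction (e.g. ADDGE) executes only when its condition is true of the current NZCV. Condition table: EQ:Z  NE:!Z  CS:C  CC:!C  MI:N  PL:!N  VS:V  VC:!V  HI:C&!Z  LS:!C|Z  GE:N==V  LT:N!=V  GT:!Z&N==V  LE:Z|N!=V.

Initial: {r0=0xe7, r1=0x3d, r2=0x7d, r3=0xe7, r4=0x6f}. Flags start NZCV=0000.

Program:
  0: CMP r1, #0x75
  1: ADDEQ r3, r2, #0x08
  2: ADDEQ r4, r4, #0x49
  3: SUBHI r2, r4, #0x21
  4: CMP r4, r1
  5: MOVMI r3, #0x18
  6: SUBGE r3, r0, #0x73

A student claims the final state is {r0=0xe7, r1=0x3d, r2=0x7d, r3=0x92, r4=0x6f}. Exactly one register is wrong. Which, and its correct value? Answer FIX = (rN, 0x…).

FIX = (r3, 0x74)

[0] flags=1000 → (cmp)
[1] flags=1000 EQ?F → skip
[2] flags=1000 EQ?F → skip
[3] flags=1000 HI?F → skip
[4] flags=0010 → (cmp)
[5] flags=0010 MI?F → skip
[6] flags=0010 GE?T → r3=0x74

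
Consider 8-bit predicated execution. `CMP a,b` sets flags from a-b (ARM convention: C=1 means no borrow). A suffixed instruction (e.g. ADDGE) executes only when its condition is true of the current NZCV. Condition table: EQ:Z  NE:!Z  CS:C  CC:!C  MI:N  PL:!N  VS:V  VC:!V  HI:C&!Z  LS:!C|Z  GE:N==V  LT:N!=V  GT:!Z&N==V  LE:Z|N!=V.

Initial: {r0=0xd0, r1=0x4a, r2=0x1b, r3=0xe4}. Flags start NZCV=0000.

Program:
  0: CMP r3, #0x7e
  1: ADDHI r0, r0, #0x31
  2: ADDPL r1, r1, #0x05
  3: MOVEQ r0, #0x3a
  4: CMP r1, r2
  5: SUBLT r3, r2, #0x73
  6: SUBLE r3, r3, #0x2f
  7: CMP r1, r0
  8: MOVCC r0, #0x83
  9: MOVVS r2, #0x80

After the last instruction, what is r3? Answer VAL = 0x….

VAL = 0xe4

0: ✓ CMP  NZCV=0011
1: ✓ ADDHI  r0←0x01
2: ✓ ADDPL  r1←0x4f
3: · MOVEQ
4: ✓ CMP  NZCV=0010
5: · SUBLT
6: · SUBLE
7: ✓ CMP  NZCV=0010
8: · MOVCC
9: · MOVVS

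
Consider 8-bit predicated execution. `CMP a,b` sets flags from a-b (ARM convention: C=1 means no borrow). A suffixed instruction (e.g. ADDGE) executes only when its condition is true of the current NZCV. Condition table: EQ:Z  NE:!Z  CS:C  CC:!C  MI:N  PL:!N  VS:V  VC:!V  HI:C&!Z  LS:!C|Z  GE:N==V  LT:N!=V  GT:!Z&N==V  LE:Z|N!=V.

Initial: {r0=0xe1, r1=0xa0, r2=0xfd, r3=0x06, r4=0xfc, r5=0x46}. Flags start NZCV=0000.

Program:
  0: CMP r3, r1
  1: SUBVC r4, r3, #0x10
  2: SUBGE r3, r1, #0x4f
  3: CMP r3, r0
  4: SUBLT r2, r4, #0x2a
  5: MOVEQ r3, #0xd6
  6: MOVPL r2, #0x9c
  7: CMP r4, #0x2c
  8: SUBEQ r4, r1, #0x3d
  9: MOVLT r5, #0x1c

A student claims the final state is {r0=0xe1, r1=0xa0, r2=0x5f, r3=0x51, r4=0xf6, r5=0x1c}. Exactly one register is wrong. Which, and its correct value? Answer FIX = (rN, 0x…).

FIX = (r2, 0x9c)

[0] flags=0000 → (cmp)
[1] flags=0000 VC?T → r4=0xf6
[2] flags=0000 GE?T → r3=0x51
[3] flags=0000 → (cmp)
[4] flags=0000 LT?F → skip
[5] flags=0000 EQ?F → skip
[6] flags=0000 PL?T → r2=0x9c
[7] flags=1010 → (cmp)
[8] flags=1010 EQ?F → skip
[9] flags=1010 LT?T → r5=0x1c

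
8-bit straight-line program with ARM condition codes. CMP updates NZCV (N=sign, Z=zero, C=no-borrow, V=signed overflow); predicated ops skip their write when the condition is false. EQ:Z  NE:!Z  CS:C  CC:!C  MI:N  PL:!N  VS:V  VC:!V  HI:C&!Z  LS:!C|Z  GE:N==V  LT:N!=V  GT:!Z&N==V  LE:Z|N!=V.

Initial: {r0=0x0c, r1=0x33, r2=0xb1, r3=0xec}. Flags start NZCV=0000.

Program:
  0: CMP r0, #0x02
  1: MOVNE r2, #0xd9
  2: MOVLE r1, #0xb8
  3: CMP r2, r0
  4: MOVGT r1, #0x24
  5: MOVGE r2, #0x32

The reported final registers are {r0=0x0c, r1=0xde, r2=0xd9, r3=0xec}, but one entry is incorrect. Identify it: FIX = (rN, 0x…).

FIX = (r1, 0x33)

0: ✓ CMP  NZCV=0010
1: ✓ MOVNE  r2←0xd9
2: · MOVLE
3: ✓ CMP  NZCV=1010
4: · MOVGT
5: · MOVGE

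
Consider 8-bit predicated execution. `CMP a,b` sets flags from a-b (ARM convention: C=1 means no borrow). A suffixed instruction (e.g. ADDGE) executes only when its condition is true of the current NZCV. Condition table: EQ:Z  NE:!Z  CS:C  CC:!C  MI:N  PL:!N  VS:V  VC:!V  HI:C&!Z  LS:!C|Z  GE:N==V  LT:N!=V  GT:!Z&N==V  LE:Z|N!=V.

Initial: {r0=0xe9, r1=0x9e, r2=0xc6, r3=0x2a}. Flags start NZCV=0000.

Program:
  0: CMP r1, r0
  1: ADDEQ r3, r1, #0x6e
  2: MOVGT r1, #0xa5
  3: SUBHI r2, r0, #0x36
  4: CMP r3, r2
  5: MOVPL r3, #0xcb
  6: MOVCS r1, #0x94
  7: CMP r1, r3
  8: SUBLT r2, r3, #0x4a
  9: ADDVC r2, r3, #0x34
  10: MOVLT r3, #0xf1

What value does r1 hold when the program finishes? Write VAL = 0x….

VAL = 0x9e

0: ✓ CMP  NZCV=1000
1: · ADDEQ
2: · MOVGT
3: · SUBHI
4: ✓ CMP  NZCV=0000
5: ✓ MOVPL  r3←0xcb
6: · MOVCS
7: ✓ CMP  NZCV=1000
8: ✓ SUBLT  r2←0x81
9: ✓ ADDVC  r2←0xff
10: ✓ MOVLT  r3←0xf1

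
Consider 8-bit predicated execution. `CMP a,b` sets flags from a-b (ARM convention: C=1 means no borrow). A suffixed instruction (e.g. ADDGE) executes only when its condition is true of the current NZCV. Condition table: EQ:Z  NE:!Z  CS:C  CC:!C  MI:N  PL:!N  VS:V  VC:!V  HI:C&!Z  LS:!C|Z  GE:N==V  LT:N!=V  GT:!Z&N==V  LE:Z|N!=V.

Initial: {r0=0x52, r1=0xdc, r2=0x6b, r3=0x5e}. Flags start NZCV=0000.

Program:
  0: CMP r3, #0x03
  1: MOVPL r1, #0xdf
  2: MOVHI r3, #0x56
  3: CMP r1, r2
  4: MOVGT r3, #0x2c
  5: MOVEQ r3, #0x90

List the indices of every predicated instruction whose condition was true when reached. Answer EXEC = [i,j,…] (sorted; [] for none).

EXEC = [1,2]

[0] flags=0010 → (cmp)
[1] flags=0010 PL?T → r1=0xdf
[2] flags=0010 HI?T → r3=0x56
[3] flags=0011 → (cmp)
[4] flags=0011 GT?F → skip
[5] flags=0011 EQ?F → skip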